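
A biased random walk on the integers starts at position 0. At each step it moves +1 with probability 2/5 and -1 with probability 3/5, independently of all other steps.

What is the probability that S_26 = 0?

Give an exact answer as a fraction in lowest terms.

Answer: 5433562167312384/59604644775390625

Derivation:
To be at 0 after 26 steps: need exactly 13 steps of +1 and 13 of -1.
Number of such sequences: C(26,13) = 10400600
Each has probability (2/5)^13 · (3/5)^13 = 13060694016/1490116119384765625
P = 10400600 · 13060694016/1490116119384765625 = 5433562167312384/59604644775390625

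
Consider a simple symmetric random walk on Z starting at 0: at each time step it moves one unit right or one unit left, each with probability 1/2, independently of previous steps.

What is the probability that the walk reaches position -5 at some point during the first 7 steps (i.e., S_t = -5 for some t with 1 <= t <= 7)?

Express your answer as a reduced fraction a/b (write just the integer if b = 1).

Answer: 9/128

Derivation:
Count via complement. Let g(t,s) = #length-t paths at position s with S_1..S_t all ≠ -5.
g(t,s) = g(t-1,s-1) + g(t-1,s+1) for s ≠ -5; g(t,-5) = 0.
t=0: g(0,0)=1
t=1: g(1,-1)=1 g(1,1)=1
t=2: g(2,-2)=1 g(2,0)=2 g(2,2)=1
t=3: g(3,-3)=1 g(3,-1)=3 g(3,1)=3 g(3,3)=1
t=4: g(4,-4)=1 g(4,-2)=4 g(4,0)=6 g(4,2)=4 g(4,4)=1
t=5: g(5,-3)=5 g(5,-1)=10 g(5,1)=10 g(5,3)=5 g(5,5)=1
t=6: g(6,-4)=5 g(6,-2)=15 g(6,0)=20 g(6,2)=15 g(6,4)=6 g(6,6)=1
t=7: g(7,-3)=20 g(7,-1)=35 g(7,1)=35 g(7,3)=21 g(7,5)=7 g(7,7)=1
Paths never hitting -5: Σ_s g(7,s) = 119
Paths hitting -5: 2^7 - 119 = 9
P = 9/128 = 9/128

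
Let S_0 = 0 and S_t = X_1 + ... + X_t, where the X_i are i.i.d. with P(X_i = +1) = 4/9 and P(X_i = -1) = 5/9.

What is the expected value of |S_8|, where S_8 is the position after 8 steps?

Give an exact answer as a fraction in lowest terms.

Answer: 98786248/43046721

Derivation:
S_8 takes values m ≡ 0 (mod 2) with |m| ≤ 8; P(S_8=m) = C(8,(8+m)/2) · (4/9)^((8+m)/2) · (5/9)^((8-m)/2).
Distribution: P(S=-8)=390625/43046721, P(S=-6)=2500000/43046721, P(S=-4)=7000000/43046721, P(S=-2)=11200000/43046721, P(S=0)=11200000/43046721, P(S=2)=7168000/43046721, P(S=4)=2867200/43046721, P(S=6)=655360/43046721, P(S=8)=65536/43046721
E[|S_8|] = Σ_m |m|·P(S_8=m) = 98786248/43046721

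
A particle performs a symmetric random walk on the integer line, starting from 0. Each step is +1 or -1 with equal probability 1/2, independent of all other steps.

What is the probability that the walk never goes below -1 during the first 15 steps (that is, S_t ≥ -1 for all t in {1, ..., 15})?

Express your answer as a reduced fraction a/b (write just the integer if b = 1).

Let f(t,s) = #length-t paths at position s with S_1..S_t all ≥ -1.
f(t,s) = f(t-1,s-1) + f(t-1,s+1) for s ≥ -1; f(t,s) = 0 for s < -1.
t=0: f(0,0)=1
t=1: f(1,-1)=1 f(1,1)=1
t=2: f(2,0)=2 f(2,2)=1
t=3: f(3,-1)=2 f(3,1)=3 f(3,3)=1
t=4: f(4,0)=5 f(4,2)=4 f(4,4)=1
t=5: f(5,-1)=5 f(5,1)=9 f(5,3)=5 f(5,5)=1
t=6: f(6,0)=14 f(6,2)=14 f(6,4)=6 f(6,6)=1
t=7: f(7,-1)=14 f(7,1)=28 f(7,3)=20 f(7,5)=7 f(7,7)=1
t=8: f(8,0)=42 f(8,2)=48 f(8,4)=27 f(8,6)=8 f(8,8)=1
t=9: f(9,-1)=42 f(9,1)=90 f(9,3)=75 f(9,5)=35 f(9,7)=9 f(9,9)=1
t=10: f(10,0)=132 f(10,2)=165 f(10,4)=110 f(10,6)=44 f(10,8)=10 f(10,10)=1
t=11: f(11,-1)=132 f(11,1)=297 f(11,3)=275 f(11,5)=154 f(11,7)=54 f(11,9)=11 f(11,11)=1
t=12: f(12,0)=429 f(12,2)=572 f(12,4)=429 f(12,6)=208 f(12,8)=65 f(12,10)=12 f(12,12)=1
t=13: f(13,-1)=429 f(13,1)=1001 f(13,3)=1001 f(13,5)=637 f(13,7)=273 f(13,9)=77 f(13,11)=13 f(13,13)=1
t=14: f(14,0)=1430 f(14,2)=2002 f(14,4)=1638 f(14,6)=910 f(14,8)=350 f(14,10)=90 f(14,12)=14 f(14,14)=1
t=15: f(15,-1)=1430 f(15,1)=3432 f(15,3)=3640 f(15,5)=2548 f(15,7)=1260 f(15,9)=440 f(15,11)=104 f(15,13)=15 f(15,15)=1
Σ_s f(15,s) = 12870
P = 12870/32768 = 6435/16384

Answer: 6435/16384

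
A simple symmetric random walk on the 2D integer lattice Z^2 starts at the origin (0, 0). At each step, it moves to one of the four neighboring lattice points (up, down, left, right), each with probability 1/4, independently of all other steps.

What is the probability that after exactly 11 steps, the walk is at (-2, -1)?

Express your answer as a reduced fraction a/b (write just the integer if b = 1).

Answer: 38115/1048576

Derivation:
Let h be the number of horizontal steps (so 11-h are vertical). To end at (-2,-1) need (h-2)/2 right-steps and ((11-h)-1)/2 up-steps.
Sum over h with 2 ≤ h ≤ 10, h ≡ 0 (mod 2), 11-h ≡ 1 (mod 2):
h=2: C(11,2)·C(2,0)·C(9,4) = 55·1·126 = 6930
h=4: C(11,4)·C(4,1)·C(7,3) = 330·4·35 = 46200
h=6: C(11,6)·C(6,2)·C(5,2) = 462·15·10 = 69300
h=8: C(11,8)·C(8,3)·C(3,1) = 165·56·3 = 27720
h=10: C(11,10)·C(10,4)·C(1,0) = 11·210·1 = 2310
Total favorable: 152460
Total paths: 4^11 = 4194304
P = 152460/4194304 = 38115/1048576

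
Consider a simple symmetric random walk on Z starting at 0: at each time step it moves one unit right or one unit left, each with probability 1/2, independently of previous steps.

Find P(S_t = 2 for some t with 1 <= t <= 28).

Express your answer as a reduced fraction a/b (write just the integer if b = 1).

Answer: 23859587/33554432

Derivation:
Count via complement. Let g(t,s) = #length-t paths at position s with S_1..S_t all ≠ 2.
g(t,s) = g(t-1,s-1) + g(t-1,s+1) for s ≠ 2; g(t,2) = 0.
t=0: g(0,0)=1
t=1: g(1,-1)=1 g(1,1)=1
t=2: g(2,-2)=1 g(2,0)=2
t=3: g(3,-3)=1 g(3,-1)=3 g(3,1)=2
t=4: g(4,-4)=1 g(4,-2)=4 g(4,0)=5
t=5: g(5,-5)=1 g(5,-3)=5 g(5,-1)=9 g(5,1)=5
t=6: g(6,-6)=1 g(6,-4)=6 g(6,-2)=14 g(6,0)=14
t=7: g(7,-7)=1 g(7,-5)=7 g(7,-3)=20 g(7,-1)=28 g(7,1)=14
t=8: g(8,-8)=1 g(8,-6)=8 g(8,-4)=27 g(8,-2)=48 g(8,0)=42
t=9: g(9,-9)=1 g(9,-7)=9 g(9,-5)=35 g(9,-3)=75 g(9,-1)=90 g(9,1)=42
t=10: g(10,-10)=1 g(10,-8)=10 g(10,-6)=44 g(10,-4)=110 g(10,-2)=165 g(10,0)=132
t=11: g(11,-11)=1 g(11,-9)=11 g(11,-7)=54 g(11,-5)=154 g(11,-3)=275 g(11,-1)=297 g(11,1)=132
t=12: g(12,-12)=1 g(12,-10)=12 g(12,-8)=65 g(12,-6)=208 g(12,-4)=429 g(12,-2)=572 g(12,0)=429
t=13: g(13,-13)=1 g(13,-11)=13 g(13,-9)=77 g(13,-7)=273 g(13,-5)=637 g(13,-3)=1001 g(13,-1)=1001 g(13,1)=429
t=14: g(14,-14)=1 g(14,-12)=14 g(14,-10)=90 g(14,-8)=350 g(14,-6)=910 g(14,-4)=1638 g(14,-2)=2002 g(14,0)=1430
t=15: g(15,-15)=1 g(15,-13)=15 g(15,-11)=104 g(15,-9)=440 g(15,-7)=1260 g(15,-5)=2548 g(15,-3)=3640 g(15,-1)=3432 g(15,1)=1430
t=16: g(16,-16)=1 g(16,-14)=16 g(16,-12)=119 g(16,-10)=544 g(16,-8)=1700 g(16,-6)=3808 g(16,-4)=6188 g(16,-2)=7072 g(16,0)=4862
t=17: g(17,-17)=1 g(17,-15)=17 g(17,-13)=135 g(17,-11)=663 g(17,-9)=2244 g(17,-7)=5508 g(17,-5)=9996 g(17,-3)=13260 g(17,-1)=11934 g(17,1)=4862
t=18: g(18,-18)=1 g(18,-16)=18 g(18,-14)=152 g(18,-12)=798 g(18,-10)=2907 g(18,-8)=7752 g(18,-6)=15504 g(18,-4)=23256 g(18,-2)=25194 g(18,0)=16796
t=19: g(19,-19)=1 g(19,-17)=19 g(19,-15)=170 g(19,-13)=950 g(19,-11)=3705 g(19,-9)=10659 g(19,-7)=23256 g(19,-5)=38760 g(19,-3)=48450 g(19,-1)=41990 g(19,1)=16796
t=20: g(20,-20)=1 g(20,-18)=20 g(20,-16)=189 g(20,-14)=1120 g(20,-12)=4655 g(20,-10)=14364 g(20,-8)=33915 g(20,-6)=62016 g(20,-4)=87210 g(20,-2)=90440 g(20,0)=58786
t=21: g(21,-21)=1 g(21,-19)=21 g(21,-17)=209 g(21,-15)=1309 g(21,-13)=5775 g(21,-11)=19019 g(21,-9)=48279 g(21,-7)=95931 g(21,-5)=149226 g(21,-3)=177650 g(21,-1)=149226 g(21,1)=58786
t=22: g(22,-22)=1 g(22,-20)=22 g(22,-18)=230 g(22,-16)=1518 g(22,-14)=7084 g(22,-12)=24794 g(22,-10)=67298 g(22,-8)=144210 g(22,-6)=245157 g(22,-4)=326876 g(22,-2)=326876 g(22,0)=208012
t=23: g(23,-23)=1 g(23,-21)=23 g(23,-19)=252 g(23,-17)=1748 g(23,-15)=8602 g(23,-13)=31878 g(23,-11)=92092 g(23,-9)=211508 g(23,-7)=389367 g(23,-5)=572033 g(23,-3)=653752 g(23,-1)=534888 g(23,1)=208012
t=24: g(24,-24)=1 g(24,-22)=24 g(24,-20)=275 g(24,-18)=2000 g(24,-16)=10350 g(24,-14)=40480 g(24,-12)=123970 g(24,-10)=303600 g(24,-8)=600875 g(24,-6)=961400 g(24,-4)=1225785 g(24,-2)=1188640 g(24,0)=742900
t=25: g(25,-25)=1 g(25,-23)=25 g(25,-21)=299 g(25,-19)=2275 g(25,-17)=12350 g(25,-15)=50830 g(25,-13)=164450 g(25,-11)=427570 g(25,-9)=904475 g(25,-7)=1562275 g(25,-5)=2187185 g(25,-3)=2414425 g(25,-1)=1931540 g(25,1)=742900
t=26: g(26,-26)=1 g(26,-24)=26 g(26,-22)=324 g(26,-20)=2574 g(26,-18)=14625 g(26,-16)=63180 g(26,-14)=215280 g(26,-12)=592020 g(26,-10)=1332045 g(26,-8)=2466750 g(26,-6)=3749460 g(26,-4)=4601610 g(26,-2)=4345965 g(26,0)=2674440
t=27: g(27,-27)=1 g(27,-25)=27 g(27,-23)=350 g(27,-21)=2898 g(27,-19)=17199 g(27,-17)=77805 g(27,-15)=278460 g(27,-13)=807300 g(27,-11)=1924065 g(27,-9)=3798795 g(27,-7)=6216210 g(27,-5)=8351070 g(27,-3)=8947575 g(27,-1)=7020405 g(27,1)=2674440
t=28: g(28,-28)=1 g(28,-26)=28 g(28,-24)=377 g(28,-22)=3248 g(28,-20)=20097 g(28,-18)=95004 g(28,-16)=356265 g(28,-14)=1085760 g(28,-12)=2731365 g(28,-10)=5722860 g(28,-8)=10015005 g(28,-6)=14567280 g(28,-4)=17298645 g(28,-2)=15967980 g(28,0)=9694845
Paths never hitting 2: Σ_s g(28,s) = 77558760
Paths hitting 2: 2^28 - 77558760 = 190876696
P = 190876696/268435456 = 23859587/33554432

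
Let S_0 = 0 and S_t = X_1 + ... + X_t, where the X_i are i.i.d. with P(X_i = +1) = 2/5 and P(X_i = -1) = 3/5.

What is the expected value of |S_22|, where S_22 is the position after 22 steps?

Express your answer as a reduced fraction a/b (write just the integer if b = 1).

Answer: 12462254607272206/2384185791015625

Derivation:
S_22 takes values m ≡ 0 (mod 2) with |m| ≤ 22; P(S_22=m) = C(22,(22+m)/2) · (2/5)^((22+m)/2) · (3/5)^((22-m)/2).
Distribution: P(S=-22)=31381059609/2384185791015625, P(S=-20)=460255540932/2384185791015625, P(S=-18)=3221788786524/2384185791015625, P(S=-16)=2863812254688/476837158203125, P(S=-14)=9068738806512/476837158203125, P(S=-12)=108824865678144/2384185791015625, P(S=-10)=205558079614272/2384185791015625, P(S=-8)=313231359412224/2384185791015625, P(S=-6)=78307839853056/476837158203125, P(S=-4)=81208130217984/476837158203125, P(S=-2)=351901897611264/2384185791015625, P(S=0)=255928652808192/2384185791015625, P(S=2)=156400843382784/2384185791015625, P(S=4)=16041112141824/476837158203125, P(S=6)=6874762346496/476837158203125, P(S=8)=12221799727104/2384185791015625, P(S=10)=3564691587072/2384185791015625, P(S=12)=838750961664/2384185791015625, P(S=14)=31064850432/476837158203125, P(S=16)=4359979008/476837158203125, P(S=18)=2179989504/2384185791015625, P(S=20)=138412032/2384185791015625, P(S=22)=4194304/2384185791015625
E[|S_22|] = Σ_m |m|·P(S_22=m) = 12462254607272206/2384185791015625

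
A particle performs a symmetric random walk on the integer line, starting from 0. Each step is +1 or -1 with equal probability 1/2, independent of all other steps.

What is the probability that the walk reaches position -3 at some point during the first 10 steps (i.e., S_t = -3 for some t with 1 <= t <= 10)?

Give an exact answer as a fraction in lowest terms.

Answer: 11/32

Derivation:
Count via complement. Let g(t,s) = #length-t paths at position s with S_1..S_t all ≠ -3.
g(t,s) = g(t-1,s-1) + g(t-1,s+1) for s ≠ -3; g(t,-3) = 0.
t=0: g(0,0)=1
t=1: g(1,-1)=1 g(1,1)=1
t=2: g(2,-2)=1 g(2,0)=2 g(2,2)=1
t=3: g(3,-1)=3 g(3,1)=3 g(3,3)=1
t=4: g(4,-2)=3 g(4,0)=6 g(4,2)=4 g(4,4)=1
t=5: g(5,-1)=9 g(5,1)=10 g(5,3)=5 g(5,5)=1
t=6: g(6,-2)=9 g(6,0)=19 g(6,2)=15 g(6,4)=6 g(6,6)=1
t=7: g(7,-1)=28 g(7,1)=34 g(7,3)=21 g(7,5)=7 g(7,7)=1
t=8: g(8,-2)=28 g(8,0)=62 g(8,2)=55 g(8,4)=28 g(8,6)=8 g(8,8)=1
t=9: g(9,-1)=90 g(9,1)=117 g(9,3)=83 g(9,5)=36 g(9,7)=9 g(9,9)=1
t=10: g(10,-2)=90 g(10,0)=207 g(10,2)=200 g(10,4)=119 g(10,6)=45 g(10,8)=10 g(10,10)=1
Paths never hitting -3: Σ_s g(10,s) = 672
Paths hitting -3: 2^10 - 672 = 352
P = 352/1024 = 11/32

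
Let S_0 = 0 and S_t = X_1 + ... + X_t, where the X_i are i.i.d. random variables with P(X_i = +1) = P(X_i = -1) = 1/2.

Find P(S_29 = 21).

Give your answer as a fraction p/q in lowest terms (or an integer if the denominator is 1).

Answer: 23751/536870912

Derivation:
To reach position 21 after 29 steps: need 25 steps of +1 and 4 of -1.
Favorable paths: C(29,25) = 23751
Total paths: 2^29 = 536870912
P = 23751/536870912 = 23751/536870912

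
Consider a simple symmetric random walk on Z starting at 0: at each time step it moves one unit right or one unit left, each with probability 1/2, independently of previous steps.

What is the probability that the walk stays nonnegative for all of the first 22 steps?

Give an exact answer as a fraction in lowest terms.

Answer: 88179/524288

Derivation:
Let f(t,s) = #length-t paths at position s with S_1..S_t all ≥ 0.
f(t,s) = f(t-1,s-1) + f(t-1,s+1) for s ≥ 0; f(t,s) = 0 for s < 0.
t=0: f(0,0)=1
t=1: f(1,1)=1
t=2: f(2,0)=1 f(2,2)=1
t=3: f(3,1)=2 f(3,3)=1
t=4: f(4,0)=2 f(4,2)=3 f(4,4)=1
t=5: f(5,1)=5 f(5,3)=4 f(5,5)=1
t=6: f(6,0)=5 f(6,2)=9 f(6,4)=5 f(6,6)=1
t=7: f(7,1)=14 f(7,3)=14 f(7,5)=6 f(7,7)=1
t=8: f(8,0)=14 f(8,2)=28 f(8,4)=20 f(8,6)=7 f(8,8)=1
t=9: f(9,1)=42 f(9,3)=48 f(9,5)=27 f(9,7)=8 f(9,9)=1
t=10: f(10,0)=42 f(10,2)=90 f(10,4)=75 f(10,6)=35 f(10,8)=9 f(10,10)=1
t=11: f(11,1)=132 f(11,3)=165 f(11,5)=110 f(11,7)=44 f(11,9)=10 f(11,11)=1
t=12: f(12,0)=132 f(12,2)=297 f(12,4)=275 f(12,6)=154 f(12,8)=54 f(12,10)=11 f(12,12)=1
t=13: f(13,1)=429 f(13,3)=572 f(13,5)=429 f(13,7)=208 f(13,9)=65 f(13,11)=12 f(13,13)=1
t=14: f(14,0)=429 f(14,2)=1001 f(14,4)=1001 f(14,6)=637 f(14,8)=273 f(14,10)=77 f(14,12)=13 f(14,14)=1
t=15: f(15,1)=1430 f(15,3)=2002 f(15,5)=1638 f(15,7)=910 f(15,9)=350 f(15,11)=90 f(15,13)=14 f(15,15)=1
t=16: f(16,0)=1430 f(16,2)=3432 f(16,4)=3640 f(16,6)=2548 f(16,8)=1260 f(16,10)=440 f(16,12)=104 f(16,14)=15 f(16,16)=1
t=17: f(17,1)=4862 f(17,3)=7072 f(17,5)=6188 f(17,7)=3808 f(17,9)=1700 f(17,11)=544 f(17,13)=119 f(17,15)=16 f(17,17)=1
t=18: f(18,0)=4862 f(18,2)=11934 f(18,4)=13260 f(18,6)=9996 f(18,8)=5508 f(18,10)=2244 f(18,12)=663 f(18,14)=135 f(18,16)=17 f(18,18)=1
t=19: f(19,1)=16796 f(19,3)=25194 f(19,5)=23256 f(19,7)=15504 f(19,9)=7752 f(19,11)=2907 f(19,13)=798 f(19,15)=152 f(19,17)=18 f(19,19)=1
t=20: f(20,0)=16796 f(20,2)=41990 f(20,4)=48450 f(20,6)=38760 f(20,8)=23256 f(20,10)=10659 f(20,12)=3705 f(20,14)=950 f(20,16)=170 f(20,18)=19 f(20,20)=1
t=21: f(21,1)=58786 f(21,3)=90440 f(21,5)=87210 f(21,7)=62016 f(21,9)=33915 f(21,11)=14364 f(21,13)=4655 f(21,15)=1120 f(21,17)=189 f(21,19)=20 f(21,21)=1
t=22: f(22,0)=58786 f(22,2)=149226 f(22,4)=177650 f(22,6)=149226 f(22,8)=95931 f(22,10)=48279 f(22,12)=19019 f(22,14)=5775 f(22,16)=1309 f(22,18)=209 f(22,20)=21 f(22,22)=1
Σ_s f(22,s) = 705432
P = 705432/4194304 = 88179/524288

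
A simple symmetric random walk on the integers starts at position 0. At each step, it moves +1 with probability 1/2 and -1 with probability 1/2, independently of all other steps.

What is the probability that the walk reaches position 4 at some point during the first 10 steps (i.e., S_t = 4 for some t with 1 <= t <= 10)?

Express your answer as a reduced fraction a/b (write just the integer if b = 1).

Count via complement. Let g(t,s) = #length-t paths at position s with S_1..S_t all ≠ 4.
g(t,s) = g(t-1,s-1) + g(t-1,s+1) for s ≠ 4; g(t,4) = 0.
t=0: g(0,0)=1
t=1: g(1,-1)=1 g(1,1)=1
t=2: g(2,-2)=1 g(2,0)=2 g(2,2)=1
t=3: g(3,-3)=1 g(3,-1)=3 g(3,1)=3 g(3,3)=1
t=4: g(4,-4)=1 g(4,-2)=4 g(4,0)=6 g(4,2)=4
t=5: g(5,-5)=1 g(5,-3)=5 g(5,-1)=10 g(5,1)=10 g(5,3)=4
t=6: g(6,-6)=1 g(6,-4)=6 g(6,-2)=15 g(6,0)=20 g(6,2)=14
t=7: g(7,-7)=1 g(7,-5)=7 g(7,-3)=21 g(7,-1)=35 g(7,1)=34 g(7,3)=14
t=8: g(8,-8)=1 g(8,-6)=8 g(8,-4)=28 g(8,-2)=56 g(8,0)=69 g(8,2)=48
t=9: g(9,-9)=1 g(9,-7)=9 g(9,-5)=36 g(9,-3)=84 g(9,-1)=125 g(9,1)=117 g(9,3)=48
t=10: g(10,-10)=1 g(10,-8)=10 g(10,-6)=45 g(10,-4)=120 g(10,-2)=209 g(10,0)=242 g(10,2)=165
Paths never hitting 4: Σ_s g(10,s) = 792
Paths hitting 4: 2^10 - 792 = 232
P = 232/1024 = 29/128

Answer: 29/128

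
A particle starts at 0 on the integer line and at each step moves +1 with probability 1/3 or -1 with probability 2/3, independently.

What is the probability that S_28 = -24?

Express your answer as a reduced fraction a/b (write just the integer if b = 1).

Answer: 939524096/847288609443

Derivation:
To reach position -24 after 28 steps: need 2 steps of +1 and 26 steps of -1.
Number of such sequences: C(28,2) = 378
Each has probability (1/3)^2 · (2/3)^26 = 67108864/22876792454961
P = 378 · 67108864/22876792454961 = 939524096/847288609443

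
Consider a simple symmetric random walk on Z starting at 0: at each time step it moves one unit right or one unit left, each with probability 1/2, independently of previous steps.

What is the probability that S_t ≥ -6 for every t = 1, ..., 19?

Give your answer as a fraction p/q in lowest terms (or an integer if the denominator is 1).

Answer: 115957/131072

Derivation:
Let f(t,s) = #length-t paths at position s with S_1..S_t all ≥ -6.
f(t,s) = f(t-1,s-1) + f(t-1,s+1) for s ≥ -6; f(t,s) = 0 for s < -6.
t=0: f(0,0)=1
t=1: f(1,-1)=1 f(1,1)=1
t=2: f(2,-2)=1 f(2,0)=2 f(2,2)=1
t=3: f(3,-3)=1 f(3,-1)=3 f(3,1)=3 f(3,3)=1
t=4: f(4,-4)=1 f(4,-2)=4 f(4,0)=6 f(4,2)=4 f(4,4)=1
t=5: f(5,-5)=1 f(5,-3)=5 f(5,-1)=10 f(5,1)=10 f(5,3)=5 f(5,5)=1
t=6: f(6,-6)=1 f(6,-4)=6 f(6,-2)=15 f(6,0)=20 f(6,2)=15 f(6,4)=6 f(6,6)=1
t=7: f(7,-5)=7 f(7,-3)=21 f(7,-1)=35 f(7,1)=35 f(7,3)=21 f(7,5)=7 f(7,7)=1
t=8: f(8,-6)=7 f(8,-4)=28 f(8,-2)=56 f(8,0)=70 f(8,2)=56 f(8,4)=28 f(8,6)=8 f(8,8)=1
t=9: f(9,-5)=35 f(9,-3)=84 f(9,-1)=126 f(9,1)=126 f(9,3)=84 f(9,5)=36 f(9,7)=9 f(9,9)=1
t=10: f(10,-6)=35 f(10,-4)=119 f(10,-2)=210 f(10,0)=252 f(10,2)=210 f(10,4)=120 f(10,6)=45 f(10,8)=10 f(10,10)=1
t=11: f(11,-5)=154 f(11,-3)=329 f(11,-1)=462 f(11,1)=462 f(11,3)=330 f(11,5)=165 f(11,7)=55 f(11,9)=11 f(11,11)=1
t=12: f(12,-6)=154 f(12,-4)=483 f(12,-2)=791 f(12,0)=924 f(12,2)=792 f(12,4)=495 f(12,6)=220 f(12,8)=66 f(12,10)=12 f(12,12)=1
t=13: f(13,-5)=637 f(13,-3)=1274 f(13,-1)=1715 f(13,1)=1716 f(13,3)=1287 f(13,5)=715 f(13,7)=286 f(13,9)=78 f(13,11)=13 f(13,13)=1
t=14: f(14,-6)=637 f(14,-4)=1911 f(14,-2)=2989 f(14,0)=3431 f(14,2)=3003 f(14,4)=2002 f(14,6)=1001 f(14,8)=364 f(14,10)=91 f(14,12)=14 f(14,14)=1
t=15: f(15,-5)=2548 f(15,-3)=4900 f(15,-1)=6420 f(15,1)=6434 f(15,3)=5005 f(15,5)=3003 f(15,7)=1365 f(15,9)=455 f(15,11)=105 f(15,13)=15 f(15,15)=1
t=16: f(16,-6)=2548 f(16,-4)=7448 f(16,-2)=11320 f(16,0)=12854 f(16,2)=11439 f(16,4)=8008 f(16,6)=4368 f(16,8)=1820 f(16,10)=560 f(16,12)=120 f(16,14)=16 f(16,16)=1
t=17: f(17,-5)=9996 f(17,-3)=18768 f(17,-1)=24174 f(17,1)=24293 f(17,3)=19447 f(17,5)=12376 f(17,7)=6188 f(17,9)=2380 f(17,11)=680 f(17,13)=136 f(17,15)=17 f(17,17)=1
t=18: f(18,-6)=9996 f(18,-4)=28764 f(18,-2)=42942 f(18,0)=48467 f(18,2)=43740 f(18,4)=31823 f(18,6)=18564 f(18,8)=8568 f(18,10)=3060 f(18,12)=816 f(18,14)=153 f(18,16)=18 f(18,18)=1
t=19: f(19,-5)=38760 f(19,-3)=71706 f(19,-1)=91409 f(19,1)=92207 f(19,3)=75563 f(19,5)=50387 f(19,7)=27132 f(19,9)=11628 f(19,11)=3876 f(19,13)=969 f(19,15)=171 f(19,17)=19 f(19,19)=1
Σ_s f(19,s) = 463828
P = 463828/524288 = 115957/131072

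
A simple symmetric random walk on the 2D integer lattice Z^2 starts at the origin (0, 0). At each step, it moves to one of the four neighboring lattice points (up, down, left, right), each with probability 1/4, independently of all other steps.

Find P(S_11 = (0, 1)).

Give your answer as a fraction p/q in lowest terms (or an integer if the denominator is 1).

Answer: 53361/1048576

Derivation:
Let h be the number of horizontal steps (so 11-h are vertical). To end at (0,1) need (h+0)/2 right-steps and ((11-h)+1)/2 up-steps.
Sum over h with 0 ≤ h ≤ 10, h ≡ 0 (mod 2), 11-h ≡ 1 (mod 2):
h=0: C(11,0)·C(0,0)·C(11,6) = 1·1·462 = 462
h=2: C(11,2)·C(2,1)·C(9,5) = 55·2·126 = 13860
h=4: C(11,4)·C(4,2)·C(7,4) = 330·6·35 = 69300
h=6: C(11,6)·C(6,3)·C(5,3) = 462·20·10 = 92400
h=8: C(11,8)·C(8,4)·C(3,2) = 165·70·3 = 34650
h=10: C(11,10)·C(10,5)·C(1,1) = 11·252·1 = 2772
Total favorable: 213444
Total paths: 4^11 = 4194304
P = 213444/4194304 = 53361/1048576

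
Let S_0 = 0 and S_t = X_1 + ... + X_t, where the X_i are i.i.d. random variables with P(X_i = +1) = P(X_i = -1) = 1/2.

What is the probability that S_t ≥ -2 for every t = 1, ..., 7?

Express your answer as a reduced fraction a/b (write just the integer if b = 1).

Let f(t,s) = #length-t paths at position s with S_1..S_t all ≥ -2.
f(t,s) = f(t-1,s-1) + f(t-1,s+1) for s ≥ -2; f(t,s) = 0 for s < -2.
t=0: f(0,0)=1
t=1: f(1,-1)=1 f(1,1)=1
t=2: f(2,-2)=1 f(2,0)=2 f(2,2)=1
t=3: f(3,-1)=3 f(3,1)=3 f(3,3)=1
t=4: f(4,-2)=3 f(4,0)=6 f(4,2)=4 f(4,4)=1
t=5: f(5,-1)=9 f(5,1)=10 f(5,3)=5 f(5,5)=1
t=6: f(6,-2)=9 f(6,0)=19 f(6,2)=15 f(6,4)=6 f(6,6)=1
t=7: f(7,-1)=28 f(7,1)=34 f(7,3)=21 f(7,5)=7 f(7,7)=1
Σ_s f(7,s) = 91
P = 91/128 = 91/128

Answer: 91/128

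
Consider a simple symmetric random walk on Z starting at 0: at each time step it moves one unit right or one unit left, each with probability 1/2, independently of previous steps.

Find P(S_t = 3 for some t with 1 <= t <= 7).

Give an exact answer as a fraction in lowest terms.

Count via complement. Let g(t,s) = #length-t paths at position s with S_1..S_t all ≠ 3.
g(t,s) = g(t-1,s-1) + g(t-1,s+1) for s ≠ 3; g(t,3) = 0.
t=0: g(0,0)=1
t=1: g(1,-1)=1 g(1,1)=1
t=2: g(2,-2)=1 g(2,0)=2 g(2,2)=1
t=3: g(3,-3)=1 g(3,-1)=3 g(3,1)=3
t=4: g(4,-4)=1 g(4,-2)=4 g(4,0)=6 g(4,2)=3
t=5: g(5,-5)=1 g(5,-3)=5 g(5,-1)=10 g(5,1)=9
t=6: g(6,-6)=1 g(6,-4)=6 g(6,-2)=15 g(6,0)=19 g(6,2)=9
t=7: g(7,-7)=1 g(7,-5)=7 g(7,-3)=21 g(7,-1)=34 g(7,1)=28
Paths never hitting 3: Σ_s g(7,s) = 91
Paths hitting 3: 2^7 - 91 = 37
P = 37/128 = 37/128

Answer: 37/128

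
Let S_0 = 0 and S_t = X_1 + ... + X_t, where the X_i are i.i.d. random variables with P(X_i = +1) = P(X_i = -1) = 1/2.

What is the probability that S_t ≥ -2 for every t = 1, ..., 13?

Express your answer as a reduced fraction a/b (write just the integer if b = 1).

Answer: 4719/8192

Derivation:
Let f(t,s) = #length-t paths at position s with S_1..S_t all ≥ -2.
f(t,s) = f(t-1,s-1) + f(t-1,s+1) for s ≥ -2; f(t,s) = 0 for s < -2.
t=0: f(0,0)=1
t=1: f(1,-1)=1 f(1,1)=1
t=2: f(2,-2)=1 f(2,0)=2 f(2,2)=1
t=3: f(3,-1)=3 f(3,1)=3 f(3,3)=1
t=4: f(4,-2)=3 f(4,0)=6 f(4,2)=4 f(4,4)=1
t=5: f(5,-1)=9 f(5,1)=10 f(5,3)=5 f(5,5)=1
t=6: f(6,-2)=9 f(6,0)=19 f(6,2)=15 f(6,4)=6 f(6,6)=1
t=7: f(7,-1)=28 f(7,1)=34 f(7,3)=21 f(7,5)=7 f(7,7)=1
t=8: f(8,-2)=28 f(8,0)=62 f(8,2)=55 f(8,4)=28 f(8,6)=8 f(8,8)=1
t=9: f(9,-1)=90 f(9,1)=117 f(9,3)=83 f(9,5)=36 f(9,7)=9 f(9,9)=1
t=10: f(10,-2)=90 f(10,0)=207 f(10,2)=200 f(10,4)=119 f(10,6)=45 f(10,8)=10 f(10,10)=1
t=11: f(11,-1)=297 f(11,1)=407 f(11,3)=319 f(11,5)=164 f(11,7)=55 f(11,9)=11 f(11,11)=1
t=12: f(12,-2)=297 f(12,0)=704 f(12,2)=726 f(12,4)=483 f(12,6)=219 f(12,8)=66 f(12,10)=12 f(12,12)=1
t=13: f(13,-1)=1001 f(13,1)=1430 f(13,3)=1209 f(13,5)=702 f(13,7)=285 f(13,9)=78 f(13,11)=13 f(13,13)=1
Σ_s f(13,s) = 4719
P = 4719/8192 = 4719/8192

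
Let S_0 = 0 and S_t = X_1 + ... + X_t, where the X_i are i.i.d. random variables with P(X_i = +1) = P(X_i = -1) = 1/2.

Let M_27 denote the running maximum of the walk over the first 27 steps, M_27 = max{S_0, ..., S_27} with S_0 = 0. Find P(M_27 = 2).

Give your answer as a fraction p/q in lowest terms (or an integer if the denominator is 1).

Answer: 4345965/33554432

Derivation:
Let M_27 = max(S_0,...,S_27). Use the reflection principle: for j ≥ 1, #{paths with M_27 ≥ j} = #{S_27 ≥ j} + #{S_27 ≥ j+1}.
By reflection, #{M_27 ≥ 2} = #{S_27 ≥ 2} + #{S_27 ≥ 3} = 47050564 + 47050564 = 94101128.
#{M_27 ≥ 3} = #{S_27 ≥ 3} + #{S_27 ≥ 4} = 47050564 + 29666704 = 76717268.
#{M_27 = 2} = 94101128 - 76717268 = 17383860.
P(M_27 = 2) = 17383860/134217728 = 4345965/33554432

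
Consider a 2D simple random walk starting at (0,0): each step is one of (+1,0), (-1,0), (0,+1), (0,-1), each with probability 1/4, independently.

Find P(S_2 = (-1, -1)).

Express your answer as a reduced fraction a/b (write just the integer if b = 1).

Let h be the number of horizontal steps (so 2-h are vertical). To end at (-1,-1) need (h-1)/2 right-steps and ((2-h)-1)/2 up-steps.
Sum over h with 1 ≤ h ≤ 1, h ≡ 1 (mod 2), 2-h ≡ 1 (mod 2):
h=1: C(2,1)·C(1,0)·C(1,0) = 2·1·1 = 2
Total favorable: 2
Total paths: 4^2 = 16
P = 2/16 = 1/8

Answer: 1/8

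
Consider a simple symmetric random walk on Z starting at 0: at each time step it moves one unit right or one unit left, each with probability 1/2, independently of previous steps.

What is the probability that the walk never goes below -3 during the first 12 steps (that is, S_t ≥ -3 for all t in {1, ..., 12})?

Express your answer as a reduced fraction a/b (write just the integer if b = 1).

Answer: 3003/4096

Derivation:
Let f(t,s) = #length-t paths at position s with S_1..S_t all ≥ -3.
f(t,s) = f(t-1,s-1) + f(t-1,s+1) for s ≥ -3; f(t,s) = 0 for s < -3.
t=0: f(0,0)=1
t=1: f(1,-1)=1 f(1,1)=1
t=2: f(2,-2)=1 f(2,0)=2 f(2,2)=1
t=3: f(3,-3)=1 f(3,-1)=3 f(3,1)=3 f(3,3)=1
t=4: f(4,-2)=4 f(4,0)=6 f(4,2)=4 f(4,4)=1
t=5: f(5,-3)=4 f(5,-1)=10 f(5,1)=10 f(5,3)=5 f(5,5)=1
t=6: f(6,-2)=14 f(6,0)=20 f(6,2)=15 f(6,4)=6 f(6,6)=1
t=7: f(7,-3)=14 f(7,-1)=34 f(7,1)=35 f(7,3)=21 f(7,5)=7 f(7,7)=1
t=8: f(8,-2)=48 f(8,0)=69 f(8,2)=56 f(8,4)=28 f(8,6)=8 f(8,8)=1
t=9: f(9,-3)=48 f(9,-1)=117 f(9,1)=125 f(9,3)=84 f(9,5)=36 f(9,7)=9 f(9,9)=1
t=10: f(10,-2)=165 f(10,0)=242 f(10,2)=209 f(10,4)=120 f(10,6)=45 f(10,8)=10 f(10,10)=1
t=11: f(11,-3)=165 f(11,-1)=407 f(11,1)=451 f(11,3)=329 f(11,5)=165 f(11,7)=55 f(11,9)=11 f(11,11)=1
t=12: f(12,-2)=572 f(12,0)=858 f(12,2)=780 f(12,4)=494 f(12,6)=220 f(12,8)=66 f(12,10)=12 f(12,12)=1
Σ_s f(12,s) = 3003
P = 3003/4096 = 3003/4096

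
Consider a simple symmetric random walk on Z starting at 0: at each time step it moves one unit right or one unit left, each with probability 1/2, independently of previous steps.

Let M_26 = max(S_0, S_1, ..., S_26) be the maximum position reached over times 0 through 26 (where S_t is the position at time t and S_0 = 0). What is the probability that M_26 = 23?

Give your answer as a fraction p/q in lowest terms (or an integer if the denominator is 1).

Let M_26 = max(S_0,...,S_26). Use the reflection principle: for j ≥ 1, #{paths with M_26 ≥ j} = #{S_26 ≥ j} + #{S_26 ≥ j+1}.
By reflection, #{M_26 ≥ 23} = #{S_26 ≥ 23} + #{S_26 ≥ 24} = 27 + 27 = 54.
#{M_26 ≥ 24} = #{S_26 ≥ 24} + #{S_26 ≥ 25} = 27 + 1 = 28.
#{M_26 = 23} = 54 - 28 = 26.
P(M_26 = 23) = 26/67108864 = 13/33554432

Answer: 13/33554432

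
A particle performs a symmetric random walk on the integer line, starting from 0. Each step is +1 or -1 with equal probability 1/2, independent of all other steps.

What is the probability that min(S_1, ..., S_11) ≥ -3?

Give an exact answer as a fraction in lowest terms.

Let f(t,s) = #length-t paths at position s with S_1..S_t all ≥ -3.
f(t,s) = f(t-1,s-1) + f(t-1,s+1) for s ≥ -3; f(t,s) = 0 for s < -3.
t=0: f(0,0)=1
t=1: f(1,-1)=1 f(1,1)=1
t=2: f(2,-2)=1 f(2,0)=2 f(2,2)=1
t=3: f(3,-3)=1 f(3,-1)=3 f(3,1)=3 f(3,3)=1
t=4: f(4,-2)=4 f(4,0)=6 f(4,2)=4 f(4,4)=1
t=5: f(5,-3)=4 f(5,-1)=10 f(5,1)=10 f(5,3)=5 f(5,5)=1
t=6: f(6,-2)=14 f(6,0)=20 f(6,2)=15 f(6,4)=6 f(6,6)=1
t=7: f(7,-3)=14 f(7,-1)=34 f(7,1)=35 f(7,3)=21 f(7,5)=7 f(7,7)=1
t=8: f(8,-2)=48 f(8,0)=69 f(8,2)=56 f(8,4)=28 f(8,6)=8 f(8,8)=1
t=9: f(9,-3)=48 f(9,-1)=117 f(9,1)=125 f(9,3)=84 f(9,5)=36 f(9,7)=9 f(9,9)=1
t=10: f(10,-2)=165 f(10,0)=242 f(10,2)=209 f(10,4)=120 f(10,6)=45 f(10,8)=10 f(10,10)=1
t=11: f(11,-3)=165 f(11,-1)=407 f(11,1)=451 f(11,3)=329 f(11,5)=165 f(11,7)=55 f(11,9)=11 f(11,11)=1
Σ_s f(11,s) = 1584
P = 1584/2048 = 99/128

Answer: 99/128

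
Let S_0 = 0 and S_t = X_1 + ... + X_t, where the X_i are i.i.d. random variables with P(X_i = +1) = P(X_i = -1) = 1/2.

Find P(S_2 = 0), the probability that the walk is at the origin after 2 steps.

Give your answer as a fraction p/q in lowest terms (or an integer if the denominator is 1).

Answer: 1/2

Derivation:
To return to 0 after 2 steps: need exactly 1 step of +1 and 1 of -1.
Favorable paths: C(2,1) = 2
Total paths: 2^2 = 4
P = 2/4 = 1/2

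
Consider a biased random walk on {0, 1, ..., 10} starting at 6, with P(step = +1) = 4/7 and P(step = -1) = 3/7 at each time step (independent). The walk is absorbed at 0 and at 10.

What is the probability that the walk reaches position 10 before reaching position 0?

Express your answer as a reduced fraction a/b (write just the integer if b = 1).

Biased walk: p = 4/7, q = 3/7, r = q/p = 3/4
Gambler's ruin: P(hit 10 before 0 | start at 6) = (1 - r^a)/(1 - r^N)
r^6 = 729/4096; r^10 = 59049/1048576
P = (1 - 729/4096) / (1 - 59049/1048576) = 3367/4096 / 989527/1048576 = 123136/141361

Answer: 123136/141361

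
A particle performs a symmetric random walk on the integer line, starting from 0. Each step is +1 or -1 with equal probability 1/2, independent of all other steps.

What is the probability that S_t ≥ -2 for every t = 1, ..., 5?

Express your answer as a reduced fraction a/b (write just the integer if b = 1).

Answer: 25/32

Derivation:
Let f(t,s) = #length-t paths at position s with S_1..S_t all ≥ -2.
f(t,s) = f(t-1,s-1) + f(t-1,s+1) for s ≥ -2; f(t,s) = 0 for s < -2.
t=0: f(0,0)=1
t=1: f(1,-1)=1 f(1,1)=1
t=2: f(2,-2)=1 f(2,0)=2 f(2,2)=1
t=3: f(3,-1)=3 f(3,1)=3 f(3,3)=1
t=4: f(4,-2)=3 f(4,0)=6 f(4,2)=4 f(4,4)=1
t=5: f(5,-1)=9 f(5,1)=10 f(5,3)=5 f(5,5)=1
Σ_s f(5,s) = 25
P = 25/32 = 25/32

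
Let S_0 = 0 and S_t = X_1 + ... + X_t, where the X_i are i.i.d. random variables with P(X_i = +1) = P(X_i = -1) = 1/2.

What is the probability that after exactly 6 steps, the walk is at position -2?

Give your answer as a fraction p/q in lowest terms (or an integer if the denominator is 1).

Answer: 15/64

Derivation:
To reach position -2 after 6 steps: need 2 steps of +1 and 4 of -1.
Favorable paths: C(6,2) = 15
Total paths: 2^6 = 64
P = 15/64 = 15/64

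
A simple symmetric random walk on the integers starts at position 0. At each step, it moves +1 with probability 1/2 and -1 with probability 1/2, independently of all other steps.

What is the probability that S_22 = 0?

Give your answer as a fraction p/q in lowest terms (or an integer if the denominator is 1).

Answer: 88179/524288

Derivation:
To return to 0 after 22 steps: need exactly 11 steps of +1 and 11 of -1.
Favorable paths: C(22,11) = 705432
Total paths: 2^22 = 4194304
P = 705432/4194304 = 88179/524288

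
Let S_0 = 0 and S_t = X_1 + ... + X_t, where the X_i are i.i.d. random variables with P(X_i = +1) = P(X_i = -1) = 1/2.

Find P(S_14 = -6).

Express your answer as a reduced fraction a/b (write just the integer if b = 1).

Answer: 1001/16384

Derivation:
To reach position -6 after 14 steps: need 4 steps of +1 and 10 of -1.
Favorable paths: C(14,4) = 1001
Total paths: 2^14 = 16384
P = 1001/16384 = 1001/16384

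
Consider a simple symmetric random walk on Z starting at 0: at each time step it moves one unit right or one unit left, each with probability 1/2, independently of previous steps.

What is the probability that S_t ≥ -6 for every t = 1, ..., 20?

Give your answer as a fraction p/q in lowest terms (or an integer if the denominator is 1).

Answer: 115957/131072

Derivation:
Let f(t,s) = #length-t paths at position s with S_1..S_t all ≥ -6.
f(t,s) = f(t-1,s-1) + f(t-1,s+1) for s ≥ -6; f(t,s) = 0 for s < -6.
t=0: f(0,0)=1
t=1: f(1,-1)=1 f(1,1)=1
t=2: f(2,-2)=1 f(2,0)=2 f(2,2)=1
t=3: f(3,-3)=1 f(3,-1)=3 f(3,1)=3 f(3,3)=1
t=4: f(4,-4)=1 f(4,-2)=4 f(4,0)=6 f(4,2)=4 f(4,4)=1
t=5: f(5,-5)=1 f(5,-3)=5 f(5,-1)=10 f(5,1)=10 f(5,3)=5 f(5,5)=1
t=6: f(6,-6)=1 f(6,-4)=6 f(6,-2)=15 f(6,0)=20 f(6,2)=15 f(6,4)=6 f(6,6)=1
t=7: f(7,-5)=7 f(7,-3)=21 f(7,-1)=35 f(7,1)=35 f(7,3)=21 f(7,5)=7 f(7,7)=1
t=8: f(8,-6)=7 f(8,-4)=28 f(8,-2)=56 f(8,0)=70 f(8,2)=56 f(8,4)=28 f(8,6)=8 f(8,8)=1
t=9: f(9,-5)=35 f(9,-3)=84 f(9,-1)=126 f(9,1)=126 f(9,3)=84 f(9,5)=36 f(9,7)=9 f(9,9)=1
t=10: f(10,-6)=35 f(10,-4)=119 f(10,-2)=210 f(10,0)=252 f(10,2)=210 f(10,4)=120 f(10,6)=45 f(10,8)=10 f(10,10)=1
t=11: f(11,-5)=154 f(11,-3)=329 f(11,-1)=462 f(11,1)=462 f(11,3)=330 f(11,5)=165 f(11,7)=55 f(11,9)=11 f(11,11)=1
t=12: f(12,-6)=154 f(12,-4)=483 f(12,-2)=791 f(12,0)=924 f(12,2)=792 f(12,4)=495 f(12,6)=220 f(12,8)=66 f(12,10)=12 f(12,12)=1
t=13: f(13,-5)=637 f(13,-3)=1274 f(13,-1)=1715 f(13,1)=1716 f(13,3)=1287 f(13,5)=715 f(13,7)=286 f(13,9)=78 f(13,11)=13 f(13,13)=1
t=14: f(14,-6)=637 f(14,-4)=1911 f(14,-2)=2989 f(14,0)=3431 f(14,2)=3003 f(14,4)=2002 f(14,6)=1001 f(14,8)=364 f(14,10)=91 f(14,12)=14 f(14,14)=1
t=15: f(15,-5)=2548 f(15,-3)=4900 f(15,-1)=6420 f(15,1)=6434 f(15,3)=5005 f(15,5)=3003 f(15,7)=1365 f(15,9)=455 f(15,11)=105 f(15,13)=15 f(15,15)=1
t=16: f(16,-6)=2548 f(16,-4)=7448 f(16,-2)=11320 f(16,0)=12854 f(16,2)=11439 f(16,4)=8008 f(16,6)=4368 f(16,8)=1820 f(16,10)=560 f(16,12)=120 f(16,14)=16 f(16,16)=1
t=17: f(17,-5)=9996 f(17,-3)=18768 f(17,-1)=24174 f(17,1)=24293 f(17,3)=19447 f(17,5)=12376 f(17,7)=6188 f(17,9)=2380 f(17,11)=680 f(17,13)=136 f(17,15)=17 f(17,17)=1
t=18: f(18,-6)=9996 f(18,-4)=28764 f(18,-2)=42942 f(18,0)=48467 f(18,2)=43740 f(18,4)=31823 f(18,6)=18564 f(18,8)=8568 f(18,10)=3060 f(18,12)=816 f(18,14)=153 f(18,16)=18 f(18,18)=1
t=19: f(19,-5)=38760 f(19,-3)=71706 f(19,-1)=91409 f(19,1)=92207 f(19,3)=75563 f(19,5)=50387 f(19,7)=27132 f(19,9)=11628 f(19,11)=3876 f(19,13)=969 f(19,15)=171 f(19,17)=19 f(19,19)=1
t=20: f(20,-6)=38760 f(20,-4)=110466 f(20,-2)=163115 f(20,0)=183616 f(20,2)=167770 f(20,4)=125950 f(20,6)=77519 f(20,8)=38760 f(20,10)=15504 f(20,12)=4845 f(20,14)=1140 f(20,16)=190 f(20,18)=20 f(20,20)=1
Σ_s f(20,s) = 927656
P = 927656/1048576 = 115957/131072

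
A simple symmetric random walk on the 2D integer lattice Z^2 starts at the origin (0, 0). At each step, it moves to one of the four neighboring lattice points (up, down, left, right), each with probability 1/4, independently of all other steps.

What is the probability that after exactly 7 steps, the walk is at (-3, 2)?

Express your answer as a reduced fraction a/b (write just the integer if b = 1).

Answer: 245/16384

Derivation:
Let h be the number of horizontal steps (so 7-h are vertical). To end at (-3,2) need (h-3)/2 right-steps and ((7-h)+2)/2 up-steps.
Sum over h with 3 ≤ h ≤ 5, h ≡ 1 (mod 2), 7-h ≡ 0 (mod 2):
h=3: C(7,3)·C(3,0)·C(4,3) = 35·1·4 = 140
h=5: C(7,5)·C(5,1)·C(2,2) = 21·5·1 = 105
Total favorable: 245
Total paths: 4^7 = 16384
P = 245/16384 = 245/16384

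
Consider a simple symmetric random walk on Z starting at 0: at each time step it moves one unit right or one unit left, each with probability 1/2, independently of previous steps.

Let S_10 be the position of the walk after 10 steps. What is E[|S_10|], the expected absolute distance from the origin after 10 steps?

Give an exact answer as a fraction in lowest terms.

Answer: 315/128

Derivation:
S_10 takes values m ≡ 0 (mod 2) with |m| ≤ 10; P(S_10=m) = C(10,(10+m)/2)/2^10.
Total paths: 2^10 = 1024
Distribution: P(S=-10)=1/1024, P(S=-8)=10/1024, P(S=-6)=45/1024, P(S=-4)=120/1024, P(S=-2)=210/1024, P(S=0)=252/1024, P(S=2)=210/1024, P(S=4)=120/1024, P(S=6)=45/1024, P(S=8)=10/1024, P(S=10)=1/1024
E[|S_10|] = Σ_m |m|·P(S_10=m) = 2520/1024 = 315/128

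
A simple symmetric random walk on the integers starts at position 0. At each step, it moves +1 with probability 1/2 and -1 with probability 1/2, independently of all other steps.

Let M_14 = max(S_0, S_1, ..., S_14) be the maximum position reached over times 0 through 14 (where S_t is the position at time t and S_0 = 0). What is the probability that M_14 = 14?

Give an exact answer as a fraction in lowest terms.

Let M_14 = max(S_0,...,S_14). Use the reflection principle: for j ≥ 1, #{paths with M_14 ≥ j} = #{S_14 ≥ j} + #{S_14 ≥ j+1}.
By reflection, #{M_14 ≥ 14} = #{S_14 ≥ 14} + #{S_14 ≥ 15} = 1 + 0 = 1.
#{M_14 ≥ 15} = #{S_14 ≥ 15} + #{S_14 ≥ 16} = 0 + 0 = 0.
#{M_14 = 14} = 1 - 0 = 1.
P(M_14 = 14) = 1/16384 = 1/16384

Answer: 1/16384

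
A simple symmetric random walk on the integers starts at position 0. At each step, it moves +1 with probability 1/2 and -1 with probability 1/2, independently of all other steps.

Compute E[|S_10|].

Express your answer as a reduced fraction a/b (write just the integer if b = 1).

Answer: 315/128

Derivation:
S_10 takes values m ≡ 0 (mod 2) with |m| ≤ 10; P(S_10=m) = C(10,(10+m)/2)/2^10.
Total paths: 2^10 = 1024
Distribution: P(S=-10)=1/1024, P(S=-8)=10/1024, P(S=-6)=45/1024, P(S=-4)=120/1024, P(S=-2)=210/1024, P(S=0)=252/1024, P(S=2)=210/1024, P(S=4)=120/1024, P(S=6)=45/1024, P(S=8)=10/1024, P(S=10)=1/1024
E[|S_10|] = Σ_m |m|·P(S_10=m) = 2520/1024 = 315/128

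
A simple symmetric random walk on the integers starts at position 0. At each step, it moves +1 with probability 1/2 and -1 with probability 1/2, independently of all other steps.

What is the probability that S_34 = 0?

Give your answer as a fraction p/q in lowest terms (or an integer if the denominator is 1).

To return to 0 after 34 steps: need exactly 17 steps of +1 and 17 of -1.
Favorable paths: C(34,17) = 2333606220
Total paths: 2^34 = 17179869184
P = 2333606220/17179869184 = 583401555/4294967296

Answer: 583401555/4294967296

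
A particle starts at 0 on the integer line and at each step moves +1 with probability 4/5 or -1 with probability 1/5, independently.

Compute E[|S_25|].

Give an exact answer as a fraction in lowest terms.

S_25 takes values m ≡ 1 (mod 2) with |m| ≤ 25; P(S_25=m) = C(25,(25+m)/2) · (4/5)^((25+m)/2) · (1/5)^((25-m)/2).
Distribution: P(S=-25)=1/298023223876953125, P(S=-23)=4/11920928955078125, P(S=-21)=192/11920928955078125, P(S=-19)=5888/11920928955078125, P(S=-17)=129536/11920928955078125, P(S=-15)=10881024/59604644775390625, P(S=-13)=29016064/11920928955078125, P(S=-11)=315031552/11920928955078125, P(S=-9)=2835283968/11920928955078125, P(S=-7)=21422145536/11920928955078125, P(S=-5)=685508657152/59604644775390625, P(S=-3)=747827625984/11920928955078125, P(S=-1)=3489862254592/11920928955078125, P(S=1)=13959449018368/11920928955078125, P(S=3)=47860968062976/11920928955078125, P(S=5)=701960864923648/59604644775390625, P(S=7)=350980432461824/11920928955078125, P(S=9)=743252680507392/11920928955078125, P(S=11)=1321338098679808/11920928955078125, P(S=13)=1947235092791296/11920928955078125, P(S=15)=11683410556747776/59604644775390625, P(S=17)=2225411534618624/11920928955078125, P(S=19)=1618481116086272/11920928955078125, P(S=21)=844424930131968/11920928955078125, P(S=23)=281474976710656/11920928955078125, P(S=25)=1125899906842624/298023223876953125
E[|S_25|] = Σ_m |m|·P(S_25=m) = 35765426146786873/2384185791015625

Answer: 35765426146786873/2384185791015625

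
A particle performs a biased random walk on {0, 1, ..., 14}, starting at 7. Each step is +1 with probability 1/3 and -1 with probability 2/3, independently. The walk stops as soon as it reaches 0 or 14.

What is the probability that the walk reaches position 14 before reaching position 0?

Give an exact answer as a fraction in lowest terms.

Biased walk: p = 1/3, q = 2/3, r = q/p = 2
Gambler's ruin: P(hit 14 before 0 | start at 7) = (1 - r^a)/(1 - r^N)
r^7 = 128; r^14 = 16384
P = (1 - 128) / (1 - 16384) = -127 / -16383 = 1/129

Answer: 1/129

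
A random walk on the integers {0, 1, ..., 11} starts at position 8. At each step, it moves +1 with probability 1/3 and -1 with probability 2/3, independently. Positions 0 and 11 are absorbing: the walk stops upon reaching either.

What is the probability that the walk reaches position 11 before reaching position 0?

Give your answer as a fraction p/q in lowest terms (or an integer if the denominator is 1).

Answer: 255/2047

Derivation:
Biased walk: p = 1/3, q = 2/3, r = q/p = 2
Gambler's ruin: P(hit 11 before 0 | start at 8) = (1 - r^a)/(1 - r^N)
r^8 = 256; r^11 = 2048
P = (1 - 256) / (1 - 2048) = -255 / -2047 = 255/2047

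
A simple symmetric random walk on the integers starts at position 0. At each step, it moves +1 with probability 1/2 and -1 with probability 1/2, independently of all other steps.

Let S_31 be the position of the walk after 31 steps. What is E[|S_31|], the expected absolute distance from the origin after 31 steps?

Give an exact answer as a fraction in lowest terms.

S_31 takes values m ≡ 1 (mod 2) with |m| ≤ 31; P(S_31=m) = C(31,(31+m)/2)/2^31.
Total paths: 2^31 = 2147483648
Distribution: P(S=-31)=1/2147483648, P(S=-29)=31/2147483648, P(S=-27)=465/2147483648, P(S=-25)=4495/2147483648, P(S=-23)=31465/2147483648, P(S=-21)=169911/2147483648, P(S=-19)=736281/2147483648, P(S=-17)=2629575/2147483648, P(S=-15)=7888725/2147483648, P(S=-13)=20160075/2147483648, P(S=-11)=44352165/2147483648, P(S=-9)=84672315/2147483648, P(S=-7)=141120525/2147483648, P(S=-5)=206253075/2147483648, P(S=-3)=265182525/2147483648, P(S=-1)=300540195/2147483648, P(S=1)=300540195/2147483648, P(S=3)=265182525/2147483648, P(S=5)=206253075/2147483648, P(S=7)=141120525/2147483648, P(S=9)=84672315/2147483648, P(S=11)=44352165/2147483648, P(S=13)=20160075/2147483648, P(S=15)=7888725/2147483648, P(S=17)=2629575/2147483648, P(S=19)=736281/2147483648, P(S=21)=169911/2147483648, P(S=23)=31465/2147483648, P(S=25)=4495/2147483648, P(S=27)=465/2147483648, P(S=29)=31/2147483648, P(S=31)=1/2147483648
E[|S_31|] = Σ_m |m|·P(S_31=m) = 9617286240/2147483648 = 300540195/67108864

Answer: 300540195/67108864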